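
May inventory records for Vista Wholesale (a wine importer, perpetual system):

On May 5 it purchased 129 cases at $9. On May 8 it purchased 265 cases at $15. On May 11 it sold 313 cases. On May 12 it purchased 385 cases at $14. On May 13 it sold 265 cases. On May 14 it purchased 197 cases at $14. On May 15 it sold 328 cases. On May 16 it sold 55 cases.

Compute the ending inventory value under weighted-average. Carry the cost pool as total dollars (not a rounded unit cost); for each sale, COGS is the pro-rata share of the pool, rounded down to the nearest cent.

After May 5: 129 on hand, pool $1,161.00 (≈ $9.0000 each)
After May 8: 394 on hand, pool $5,136.00 (≈ $13.0355 each)
May 11, sell 313: 313/394 × $5,136.00 → $4,080.12
After May 12: 466 on hand, pool $6,445.88 (≈ $13.8324 each)
May 13, sell 265: 265/466 × $6,445.88 → $3,665.57
After May 14: 398 on hand, pool $5,538.31 (≈ $13.9154 each)
May 15, sell 328: 328/398 × $5,538.31 → $4,564.23
May 16, sell 55: 55/70 × $974.08 → $765.34
Total COGS = $4,080.12 + $3,665.57 + $4,564.23 + $765.34 = $13,075.26
Ending inventory (cost pool remaining) = $208.74

Ending inventory = $208.74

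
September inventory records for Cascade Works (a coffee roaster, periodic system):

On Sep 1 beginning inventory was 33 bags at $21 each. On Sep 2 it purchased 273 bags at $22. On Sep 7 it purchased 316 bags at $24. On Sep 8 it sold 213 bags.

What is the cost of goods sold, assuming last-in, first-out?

COGS = $5,112

Sep 8, 213 sold [LIFO — newest first]: 213 @ $24 = $5,112
Ending inventory: 33 @ $21 + 273 @ $22 + 103 @ $24 = $9,171
Check: goods available $14,283 = COGS $5,112 + ending $9,171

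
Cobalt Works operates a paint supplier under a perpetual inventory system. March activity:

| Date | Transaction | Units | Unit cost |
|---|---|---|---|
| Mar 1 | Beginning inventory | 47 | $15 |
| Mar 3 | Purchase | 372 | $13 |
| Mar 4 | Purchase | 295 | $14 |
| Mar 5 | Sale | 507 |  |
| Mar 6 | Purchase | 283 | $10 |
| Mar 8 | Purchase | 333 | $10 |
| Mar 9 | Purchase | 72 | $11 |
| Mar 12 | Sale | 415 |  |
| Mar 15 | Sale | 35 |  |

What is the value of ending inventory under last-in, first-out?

Ending inventory = $5,165

Mar 5, 507 sold [LIFO — newest first]: 295 @ $14 + 212 @ $13 = $6,886
Mar 12, 415 sold [LIFO — newest first]: 72 @ $11 + 333 @ $10 + 10 @ $10 = $4,222
Mar 15, 35 sold [LIFO — newest first]: 35 @ $10 = $350
Total COGS = $6,886 + $4,222 + $350 = $11,458
Ending inventory: 47 @ $15 + 160 @ $13 + 238 @ $10 = $5,165
Check: goods available $16,623 = COGS $11,458 + ending $5,165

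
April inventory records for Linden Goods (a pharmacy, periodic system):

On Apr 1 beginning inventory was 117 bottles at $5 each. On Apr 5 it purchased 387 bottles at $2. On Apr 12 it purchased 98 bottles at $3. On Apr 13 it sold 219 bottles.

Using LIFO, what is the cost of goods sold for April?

COGS = $536

Apr 13, 219 sold [LIFO — newest first]: 98 @ $3 + 121 @ $2 = $536
Ending inventory: 117 @ $5 + 266 @ $2 = $1,117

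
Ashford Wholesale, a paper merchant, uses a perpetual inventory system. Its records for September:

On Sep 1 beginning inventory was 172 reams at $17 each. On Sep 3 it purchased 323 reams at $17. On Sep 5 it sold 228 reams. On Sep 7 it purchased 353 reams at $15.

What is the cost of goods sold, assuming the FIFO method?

COGS = $3,876

Sep 5, 228 sold [FIFO — oldest first]: 172 @ $17 + 56 @ $17 = $3,876
Ending inventory: 267 @ $17 + 353 @ $15 = $9,834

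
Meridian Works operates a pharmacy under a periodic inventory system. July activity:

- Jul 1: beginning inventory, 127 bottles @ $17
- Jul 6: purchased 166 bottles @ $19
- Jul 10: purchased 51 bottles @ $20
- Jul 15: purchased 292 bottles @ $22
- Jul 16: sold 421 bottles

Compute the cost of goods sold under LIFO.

Jul 16, 421 sold [LIFO — newest first]: 292 @ $22 + 51 @ $20 + 78 @ $19 = $8,926
Ending inventory: 127 @ $17 + 88 @ $19 = $3,831

COGS = $8,926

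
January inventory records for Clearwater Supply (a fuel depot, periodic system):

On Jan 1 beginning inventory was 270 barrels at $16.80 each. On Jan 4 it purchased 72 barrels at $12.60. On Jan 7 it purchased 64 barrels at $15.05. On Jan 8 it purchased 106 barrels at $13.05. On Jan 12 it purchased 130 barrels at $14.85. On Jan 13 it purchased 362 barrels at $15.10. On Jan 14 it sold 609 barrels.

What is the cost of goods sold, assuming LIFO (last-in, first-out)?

Jan 14, 609 sold [LIFO — newest first]: 362 @ $15.10 + 130 @ $14.85 + 106 @ $13.05 + 11 @ $15.05 = $8,945.55
Ending inventory: 270 @ $16.80 + 72 @ $12.60 + 53 @ $15.05 = $6,240.85

COGS = $8,945.55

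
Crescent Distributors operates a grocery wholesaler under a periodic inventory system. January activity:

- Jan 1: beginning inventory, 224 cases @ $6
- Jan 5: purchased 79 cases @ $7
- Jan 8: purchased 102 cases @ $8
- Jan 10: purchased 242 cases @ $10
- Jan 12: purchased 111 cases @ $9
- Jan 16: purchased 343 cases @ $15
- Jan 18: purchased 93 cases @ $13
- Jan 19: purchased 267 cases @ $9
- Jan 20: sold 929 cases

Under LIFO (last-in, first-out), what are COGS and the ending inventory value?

COGS = $10,906; ending inventory = $3,983

Jan 20, 929 sold [LIFO — newest first]: 267 @ $9 + 93 @ $13 + 343 @ $15 + 111 @ $9 + 115 @ $10 = $10,906
Ending inventory: 224 @ $6 + 79 @ $7 + 102 @ $8 + 127 @ $10 = $3,983
Check: goods available $14,889 = COGS $10,906 + ending $3,983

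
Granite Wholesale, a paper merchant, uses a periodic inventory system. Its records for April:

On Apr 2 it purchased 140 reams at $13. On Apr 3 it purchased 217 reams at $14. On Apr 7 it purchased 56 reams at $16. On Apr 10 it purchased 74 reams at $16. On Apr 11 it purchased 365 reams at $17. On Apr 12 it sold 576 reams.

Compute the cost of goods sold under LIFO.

COGS = $9,419

Apr 12, 576 sold [LIFO — newest first]: 365 @ $17 + 74 @ $16 + 56 @ $16 + 81 @ $14 = $9,419
Ending inventory: 140 @ $13 + 136 @ $14 = $3,724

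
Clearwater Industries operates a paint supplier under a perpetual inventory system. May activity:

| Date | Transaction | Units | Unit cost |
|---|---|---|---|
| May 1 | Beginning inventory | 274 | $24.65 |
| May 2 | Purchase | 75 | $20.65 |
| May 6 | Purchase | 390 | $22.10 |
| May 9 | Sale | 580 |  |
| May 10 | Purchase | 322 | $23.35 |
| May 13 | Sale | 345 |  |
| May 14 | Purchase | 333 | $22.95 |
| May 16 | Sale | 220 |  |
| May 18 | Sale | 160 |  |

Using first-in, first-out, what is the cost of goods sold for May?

COGS = $30,040.35

May 9, 580 sold [FIFO — oldest first]: 274 @ $24.65 + 75 @ $20.65 + 231 @ $22.10 = $13,407.95
May 13, 345 sold [FIFO — oldest first]: 159 @ $22.10 + 186 @ $23.35 = $7,857.00
May 16, 220 sold [FIFO — oldest first]: 136 @ $23.35 + 84 @ $22.95 = $5,103.40
May 18, 160 sold [FIFO — oldest first]: 160 @ $22.95 = $3,672.00
Total COGS = $13,407.95 + $7,857.00 + $5,103.40 + $3,672.00 = $30,040.35
Ending inventory: 89 @ $22.95 = $2,042.55
Check: goods available $32,082.90 = COGS $30,040.35 + ending $2,042.55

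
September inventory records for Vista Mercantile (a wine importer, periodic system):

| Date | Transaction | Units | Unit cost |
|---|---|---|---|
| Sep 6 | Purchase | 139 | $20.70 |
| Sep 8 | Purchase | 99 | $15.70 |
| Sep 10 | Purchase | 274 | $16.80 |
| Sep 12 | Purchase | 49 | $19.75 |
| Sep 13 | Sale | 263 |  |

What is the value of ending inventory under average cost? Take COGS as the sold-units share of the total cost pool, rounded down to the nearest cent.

Ending inventory = $5,313.30

Sep 13, sell 263: 263/561 × $10,002.55 → $4,689.25
Ending inventory (cost pool remaining) = $5,313.30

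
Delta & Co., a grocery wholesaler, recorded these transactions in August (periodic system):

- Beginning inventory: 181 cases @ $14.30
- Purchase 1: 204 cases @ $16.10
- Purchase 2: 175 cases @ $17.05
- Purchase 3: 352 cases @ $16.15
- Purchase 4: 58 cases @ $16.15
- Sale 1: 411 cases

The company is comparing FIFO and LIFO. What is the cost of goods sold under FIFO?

FIFO COGS: 181 @ $14.30 + 204 @ $16.10 + 26 @ $17.05 = $6,316.00
LIFO COGS: 58 @ $16.15 + 352 @ $16.15 + 1 @ $17.05 = $6,638.55

COGS = $6,316.00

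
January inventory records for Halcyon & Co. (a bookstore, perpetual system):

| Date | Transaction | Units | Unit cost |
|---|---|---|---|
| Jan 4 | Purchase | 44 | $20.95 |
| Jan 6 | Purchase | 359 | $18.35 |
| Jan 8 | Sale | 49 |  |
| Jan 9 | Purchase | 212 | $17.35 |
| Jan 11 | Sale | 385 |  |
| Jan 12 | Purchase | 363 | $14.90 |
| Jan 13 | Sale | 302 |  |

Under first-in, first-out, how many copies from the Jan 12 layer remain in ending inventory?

Jan 8, 49 sold [FIFO — oldest first]: 44 @ $20.95 + 5 @ $18.35 = $1,013.55
Jan 11, 385 sold [FIFO — oldest first]: 354 @ $18.35 + 31 @ $17.35 = $7,033.75
Jan 13, 302 sold [FIFO — oldest first]: 181 @ $17.35 + 121 @ $14.90 = $4,943.25
Total COGS = $1,013.55 + $7,033.75 + $4,943.25 = $12,990.55
Ending inventory: 242 @ $14.90 = $3,605.80
Check: goods available $16,596.35 = COGS $12,990.55 + ending $3,605.80

242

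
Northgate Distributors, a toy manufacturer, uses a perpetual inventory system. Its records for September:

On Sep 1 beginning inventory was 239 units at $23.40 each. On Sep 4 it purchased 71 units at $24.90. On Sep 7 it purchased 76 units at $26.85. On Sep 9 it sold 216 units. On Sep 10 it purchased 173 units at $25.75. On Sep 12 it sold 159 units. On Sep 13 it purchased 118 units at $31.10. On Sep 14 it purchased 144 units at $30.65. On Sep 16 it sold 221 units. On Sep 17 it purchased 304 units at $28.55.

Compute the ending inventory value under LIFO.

Sep 9, 216 sold [LIFO — newest first]: 76 @ $26.85 + 71 @ $24.90 + 69 @ $23.40 = $5,423.10
Sep 12, 159 sold [LIFO — newest first]: 159 @ $25.75 = $4,094.25
Sep 16, 221 sold [LIFO — newest first]: 144 @ $30.65 + 77 @ $31.10 = $6,808.30
Total COGS = $5,423.10 + $4,094.25 + $6,808.30 = $16,325.65
Ending inventory: 170 @ $23.40 + 14 @ $25.75 + 41 @ $31.10 + 304 @ $28.55 = $14,292.80

Ending inventory = $14,292.80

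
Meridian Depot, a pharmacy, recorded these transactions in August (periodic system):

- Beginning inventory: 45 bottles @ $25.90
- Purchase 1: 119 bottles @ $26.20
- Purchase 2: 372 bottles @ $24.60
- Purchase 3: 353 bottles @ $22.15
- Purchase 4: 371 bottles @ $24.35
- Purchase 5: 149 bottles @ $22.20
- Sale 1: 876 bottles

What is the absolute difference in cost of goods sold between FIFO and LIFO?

$731.10

FIFO COGS: 45 @ $25.90 + 119 @ $26.20 + 372 @ $24.60 + 340 @ $22.15 = $20,965.50
LIFO COGS: 149 @ $22.20 + 371 @ $24.35 + 353 @ $22.15 + 3 @ $24.60 = $20,234.40
Difference = |$20,965.50 − $20,234.40| = $731.10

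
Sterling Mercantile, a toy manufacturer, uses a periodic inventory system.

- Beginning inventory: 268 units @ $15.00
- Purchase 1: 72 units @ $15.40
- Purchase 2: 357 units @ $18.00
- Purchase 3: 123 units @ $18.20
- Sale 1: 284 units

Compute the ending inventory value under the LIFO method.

Sale 1 (284) [LIFO — newest first]: 123 @ $18.20 + 161 @ $18.00 = $5,136.60
Ending inventory: 268 @ $15.00 + 72 @ $15.40 + 196 @ $18.00 = $8,656.80
Check: goods available $13,793.40 = COGS $5,136.60 + ending $8,656.80

Ending inventory = $8,656.80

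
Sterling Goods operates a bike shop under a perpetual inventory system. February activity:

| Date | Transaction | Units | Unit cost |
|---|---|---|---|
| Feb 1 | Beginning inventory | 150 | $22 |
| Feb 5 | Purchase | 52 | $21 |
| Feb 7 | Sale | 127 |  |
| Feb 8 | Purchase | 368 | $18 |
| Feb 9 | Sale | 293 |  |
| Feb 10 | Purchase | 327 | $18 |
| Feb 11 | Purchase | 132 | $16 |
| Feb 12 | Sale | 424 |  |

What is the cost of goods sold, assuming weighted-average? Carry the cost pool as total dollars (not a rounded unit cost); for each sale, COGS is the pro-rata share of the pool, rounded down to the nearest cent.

COGS = $15,735.32

After Feb 1: 150 on hand, pool $3,300.00 (≈ $22.0000 each)
After Feb 5: 202 on hand, pool $4,392.00 (≈ $21.7426 each)
Feb 7, sell 127: 127/202 × $4,392.00 → $2,761.30
After Feb 8: 443 on hand, pool $8,254.70 (≈ $18.6336 each)
Feb 9, sell 293: 293/443 × $8,254.70 → $5,459.65
After Feb 10: 477 on hand, pool $8,681.05 (≈ $18.1993 each)
After Feb 11: 609 on hand, pool $10,793.05 (≈ $17.7226 each)
Feb 12, sell 424: 424/609 × $10,793.05 → $7,514.37
Total COGS = $2,761.30 + $5,459.65 + $7,514.37 = $15,735.32
Ending inventory (cost pool remaining) = $3,278.68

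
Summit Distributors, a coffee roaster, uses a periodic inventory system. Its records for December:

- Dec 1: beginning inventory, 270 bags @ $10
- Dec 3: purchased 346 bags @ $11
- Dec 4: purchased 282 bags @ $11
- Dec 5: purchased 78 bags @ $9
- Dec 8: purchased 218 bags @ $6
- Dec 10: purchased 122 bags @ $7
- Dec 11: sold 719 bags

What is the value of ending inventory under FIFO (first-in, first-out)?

Dec 11, 719 sold [FIFO — oldest first]: 270 @ $10 + 346 @ $11 + 103 @ $11 = $7,639
Ending inventory: 179 @ $11 + 78 @ $9 + 218 @ $6 + 122 @ $7 = $4,833
Check: goods available $12,472 = COGS $7,639 + ending $4,833

Ending inventory = $4,833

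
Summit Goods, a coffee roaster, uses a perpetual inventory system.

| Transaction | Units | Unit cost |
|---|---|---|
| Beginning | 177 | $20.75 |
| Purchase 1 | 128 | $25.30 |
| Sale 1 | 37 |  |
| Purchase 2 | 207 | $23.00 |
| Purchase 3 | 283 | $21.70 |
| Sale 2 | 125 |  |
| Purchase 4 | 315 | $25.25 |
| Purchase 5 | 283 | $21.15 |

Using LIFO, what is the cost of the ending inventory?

Ending inventory = $28,103.85

Sale 1 (37) [LIFO — newest first]: 37 @ $25.30 = $936.10
Sale 2 (125) [LIFO — newest first]: 125 @ $21.70 = $2,712.50
Total COGS = $936.10 + $2,712.50 = $3,648.60
Ending inventory: 177 @ $20.75 + 91 @ $25.30 + 207 @ $23.00 + 158 @ $21.70 + 315 @ $25.25 + 283 @ $21.15 = $28,103.85
Check: goods available $31,752.45 = COGS $3,648.60 + ending $28,103.85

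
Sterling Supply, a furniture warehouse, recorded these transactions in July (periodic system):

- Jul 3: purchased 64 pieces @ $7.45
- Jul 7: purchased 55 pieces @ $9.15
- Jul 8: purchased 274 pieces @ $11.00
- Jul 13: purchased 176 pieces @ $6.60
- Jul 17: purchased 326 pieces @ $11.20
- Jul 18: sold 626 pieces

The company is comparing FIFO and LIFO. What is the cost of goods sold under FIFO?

COGS = $5,794.05

FIFO COGS: 64 @ $7.45 + 55 @ $9.15 + 274 @ $11.00 + 176 @ $6.60 + 57 @ $11.20 = $5,794.05
LIFO COGS: 326 @ $11.20 + 176 @ $6.60 + 124 @ $11.00 = $6,176.80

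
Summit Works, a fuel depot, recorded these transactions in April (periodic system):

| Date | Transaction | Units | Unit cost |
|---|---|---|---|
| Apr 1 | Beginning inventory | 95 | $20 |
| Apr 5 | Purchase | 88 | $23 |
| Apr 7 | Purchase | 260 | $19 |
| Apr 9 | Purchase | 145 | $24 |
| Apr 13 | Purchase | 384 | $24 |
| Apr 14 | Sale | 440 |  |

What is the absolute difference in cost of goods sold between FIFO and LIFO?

$1,753

FIFO COGS: 95 @ $20 + 88 @ $23 + 257 @ $19 = $8,807
LIFO COGS: 384 @ $24 + 56 @ $24 = $10,560
Difference = |$8,807 − $10,560| = $1,753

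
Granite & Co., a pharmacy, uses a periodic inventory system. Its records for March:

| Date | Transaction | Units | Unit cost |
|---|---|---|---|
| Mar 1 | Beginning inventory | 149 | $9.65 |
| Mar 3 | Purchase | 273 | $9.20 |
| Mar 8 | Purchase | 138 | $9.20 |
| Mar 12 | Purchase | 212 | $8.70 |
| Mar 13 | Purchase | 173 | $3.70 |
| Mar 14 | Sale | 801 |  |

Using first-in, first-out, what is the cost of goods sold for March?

Mar 14, 801 sold [FIFO — oldest first]: 149 @ $9.65 + 273 @ $9.20 + 138 @ $9.20 + 212 @ $8.70 + 29 @ $3.70 = $7,170.75
Ending inventory: 144 @ $3.70 = $532.80
Check: goods available $7,703.55 = COGS $7,170.75 + ending $532.80

COGS = $7,170.75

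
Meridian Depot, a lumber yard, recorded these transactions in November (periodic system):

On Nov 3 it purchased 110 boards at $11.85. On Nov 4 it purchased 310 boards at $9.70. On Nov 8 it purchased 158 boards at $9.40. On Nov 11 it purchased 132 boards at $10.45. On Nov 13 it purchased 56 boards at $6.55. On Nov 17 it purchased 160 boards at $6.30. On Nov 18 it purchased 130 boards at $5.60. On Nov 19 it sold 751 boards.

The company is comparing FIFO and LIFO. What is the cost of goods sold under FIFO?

COGS = $7,443.65

FIFO COGS: 110 @ $11.85 + 310 @ $9.70 + 158 @ $9.40 + 132 @ $10.45 + 41 @ $6.55 = $7,443.65
LIFO COGS: 130 @ $5.60 + 160 @ $6.30 + 56 @ $6.55 + 132 @ $10.45 + 158 @ $9.40 + 115 @ $9.70 = $6,082.90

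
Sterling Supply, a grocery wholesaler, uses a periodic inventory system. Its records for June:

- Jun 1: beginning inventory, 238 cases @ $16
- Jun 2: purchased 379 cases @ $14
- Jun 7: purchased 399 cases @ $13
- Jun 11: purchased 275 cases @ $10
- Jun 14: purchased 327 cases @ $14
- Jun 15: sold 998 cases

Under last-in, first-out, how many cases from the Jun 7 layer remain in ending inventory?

3

Jun 15, 998 sold [LIFO — newest first]: 327 @ $14 + 275 @ $10 + 396 @ $13 = $12,476
Ending inventory: 238 @ $16 + 379 @ $14 + 3 @ $13 = $9,153
Check: goods available $21,629 = COGS $12,476 + ending $9,153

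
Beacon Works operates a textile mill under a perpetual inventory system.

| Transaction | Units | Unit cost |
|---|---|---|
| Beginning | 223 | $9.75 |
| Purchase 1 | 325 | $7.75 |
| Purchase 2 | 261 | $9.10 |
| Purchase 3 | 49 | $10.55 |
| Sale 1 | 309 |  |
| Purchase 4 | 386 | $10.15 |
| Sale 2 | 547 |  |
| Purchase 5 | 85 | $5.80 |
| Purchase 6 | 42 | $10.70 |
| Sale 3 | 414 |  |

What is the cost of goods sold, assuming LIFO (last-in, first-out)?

COGS = $11,460.60

Sale 1 (309) [LIFO — newest first]: 49 @ $10.55 + 260 @ $9.10 = $2,882.95
Sale 2 (547) [LIFO — newest first]: 386 @ $10.15 + 1 @ $9.10 + 160 @ $7.75 = $5,167.00
Sale 3 (414) [LIFO — newest first]: 42 @ $10.70 + 85 @ $5.80 + 165 @ $7.75 + 122 @ $9.75 = $3,410.65
Total COGS = $2,882.95 + $5,167.00 + $3,410.65 = $11,460.60
Ending inventory: 101 @ $9.75 = $984.75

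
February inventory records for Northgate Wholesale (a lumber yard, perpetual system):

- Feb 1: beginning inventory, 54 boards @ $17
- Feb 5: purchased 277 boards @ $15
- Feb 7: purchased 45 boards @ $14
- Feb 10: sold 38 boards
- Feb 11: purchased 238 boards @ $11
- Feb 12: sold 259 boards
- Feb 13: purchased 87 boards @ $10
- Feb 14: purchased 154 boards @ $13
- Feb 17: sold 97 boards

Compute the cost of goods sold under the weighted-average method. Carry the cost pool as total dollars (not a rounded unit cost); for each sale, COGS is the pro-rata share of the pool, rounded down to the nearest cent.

COGS = $5,298.93

After Feb 1: 54 on hand, pool $918.00 (≈ $17.0000 each)
After Feb 5: 331 on hand, pool $5,073.00 (≈ $15.3263 each)
After Feb 7: 376 on hand, pool $5,703.00 (≈ $15.1676 each)
Feb 10, sell 38: 38/376 × $5,703.00 → $576.36
After Feb 11: 576 on hand, pool $7,744.64 (≈ $13.4456 each)
Feb 12, sell 259: 259/576 × $7,744.64 → $3,482.39
After Feb 13: 404 on hand, pool $5,132.25 (≈ $12.7036 each)
After Feb 14: 558 on hand, pool $7,134.25 (≈ $12.7854 each)
Feb 17, sell 97: 97/558 × $7,134.25 → $1,240.18
Total COGS = $576.36 + $3,482.39 + $1,240.18 = $5,298.93
Ending inventory (cost pool remaining) = $5,894.07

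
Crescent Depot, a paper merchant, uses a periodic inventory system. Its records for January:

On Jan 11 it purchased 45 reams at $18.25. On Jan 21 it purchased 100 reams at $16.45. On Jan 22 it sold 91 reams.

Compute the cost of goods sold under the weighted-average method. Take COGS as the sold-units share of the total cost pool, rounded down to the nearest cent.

COGS = $1,547.78

Jan 22, sell 91: 91/145 × $2,466.25 → $1,547.78
Ending inventory (cost pool remaining) = $918.47
Check: goods available $2,466.25 = COGS $1,547.78 + ending $918.47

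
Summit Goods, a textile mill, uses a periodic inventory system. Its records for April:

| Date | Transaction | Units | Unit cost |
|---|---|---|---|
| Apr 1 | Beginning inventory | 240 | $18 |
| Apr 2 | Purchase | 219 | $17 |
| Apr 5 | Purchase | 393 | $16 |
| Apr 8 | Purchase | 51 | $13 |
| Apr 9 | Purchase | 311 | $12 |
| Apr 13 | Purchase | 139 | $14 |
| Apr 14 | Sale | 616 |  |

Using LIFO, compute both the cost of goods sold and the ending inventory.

COGS = $8,181; ending inventory = $12,491

Apr 14, 616 sold [LIFO — newest first]: 139 @ $14 + 311 @ $12 + 51 @ $13 + 115 @ $16 = $8,181
Ending inventory: 240 @ $18 + 219 @ $17 + 278 @ $16 = $12,491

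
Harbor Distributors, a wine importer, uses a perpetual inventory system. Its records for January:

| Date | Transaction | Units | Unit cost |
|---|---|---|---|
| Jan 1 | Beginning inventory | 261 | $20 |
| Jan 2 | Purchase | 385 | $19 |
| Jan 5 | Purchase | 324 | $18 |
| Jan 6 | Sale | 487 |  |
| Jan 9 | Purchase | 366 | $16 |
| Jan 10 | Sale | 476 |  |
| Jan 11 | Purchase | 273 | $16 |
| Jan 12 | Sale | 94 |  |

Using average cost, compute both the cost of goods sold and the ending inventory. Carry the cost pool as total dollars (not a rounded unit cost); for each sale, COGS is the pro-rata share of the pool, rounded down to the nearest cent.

After Jan 1: 261 on hand, pool $5,220.00 (≈ $20.0000 each)
After Jan 2: 646 on hand, pool $12,535.00 (≈ $19.4040 each)
After Jan 5: 970 on hand, pool $18,367.00 (≈ $18.9351 each)
Jan 6, sell 487: 487/970 × $18,367.00 → $9,221.37
After Jan 9: 849 on hand, pool $15,001.63 (≈ $17.6698 each)
Jan 10, sell 476: 476/849 × $15,001.63 → $8,410.80
After Jan 11: 646 on hand, pool $10,958.83 (≈ $16.9641 each)
Jan 12, sell 94: 94/646 × $10,958.83 → $1,594.62
Total COGS = $9,221.37 + $8,410.80 + $1,594.62 = $19,226.79
Ending inventory (cost pool remaining) = $9,364.21

COGS = $19,226.79; ending inventory = $9,364.21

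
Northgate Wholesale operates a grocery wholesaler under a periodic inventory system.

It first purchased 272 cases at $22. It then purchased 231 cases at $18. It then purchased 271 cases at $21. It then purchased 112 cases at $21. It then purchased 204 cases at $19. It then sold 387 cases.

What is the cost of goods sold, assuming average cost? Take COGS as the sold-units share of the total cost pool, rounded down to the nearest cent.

Sale 1, sell 387: 387/1090 × $22,061.00 → $7,832.66
Ending inventory (cost pool remaining) = $14,228.34
Check: goods available $22,061.00 = COGS $7,832.66 + ending $14,228.34

COGS = $7,832.66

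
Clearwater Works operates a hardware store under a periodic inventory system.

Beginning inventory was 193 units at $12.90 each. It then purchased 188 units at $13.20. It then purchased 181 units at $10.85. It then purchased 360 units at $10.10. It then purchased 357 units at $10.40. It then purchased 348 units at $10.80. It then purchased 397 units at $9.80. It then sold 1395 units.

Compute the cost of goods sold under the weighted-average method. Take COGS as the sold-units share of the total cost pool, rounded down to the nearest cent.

Sale 1, sell 1395: 1395/2024 × $21,932.95 → $15,116.83
Ending inventory (cost pool remaining) = $6,816.12
Check: goods available $21,932.95 = COGS $15,116.83 + ending $6,816.12

COGS = $15,116.83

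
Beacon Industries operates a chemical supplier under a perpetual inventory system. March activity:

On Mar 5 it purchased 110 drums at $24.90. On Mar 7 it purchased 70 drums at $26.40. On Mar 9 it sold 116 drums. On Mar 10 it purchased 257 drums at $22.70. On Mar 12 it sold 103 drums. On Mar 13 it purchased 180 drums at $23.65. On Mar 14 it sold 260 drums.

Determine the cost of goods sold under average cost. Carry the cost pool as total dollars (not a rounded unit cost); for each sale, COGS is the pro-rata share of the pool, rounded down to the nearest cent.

After Mar 5: 110 on hand, pool $2,739.00 (≈ $24.9000 each)
After Mar 7: 180 on hand, pool $4,587.00 (≈ $25.4833 each)
Mar 9, sell 116: 116/180 × $4,587.00 → $2,956.06
After Mar 10: 321 on hand, pool $7,464.84 (≈ $23.2550 each)
Mar 12, sell 103: 103/321 × $7,464.84 → $2,395.26
After Mar 13: 398 on hand, pool $9,326.58 (≈ $23.4336 each)
Mar 14, sell 260: 260/398 × $9,326.58 → $6,092.74
Total COGS = $2,956.06 + $2,395.26 + $6,092.74 = $11,444.06
Ending inventory (cost pool remaining) = $3,233.84
Check: goods available $14,677.90 = COGS $11,444.06 + ending $3,233.84

COGS = $11,444.06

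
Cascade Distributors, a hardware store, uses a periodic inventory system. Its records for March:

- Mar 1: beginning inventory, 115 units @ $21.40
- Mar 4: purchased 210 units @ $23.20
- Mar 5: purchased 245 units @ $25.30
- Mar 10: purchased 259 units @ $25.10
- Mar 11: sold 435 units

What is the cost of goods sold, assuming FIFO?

Mar 11, 435 sold [FIFO — oldest first]: 115 @ $21.40 + 210 @ $23.20 + 110 @ $25.30 = $10,116.00
Ending inventory: 135 @ $25.30 + 259 @ $25.10 = $9,916.40
Check: goods available $20,032.40 = COGS $10,116.00 + ending $9,916.40

COGS = $10,116.00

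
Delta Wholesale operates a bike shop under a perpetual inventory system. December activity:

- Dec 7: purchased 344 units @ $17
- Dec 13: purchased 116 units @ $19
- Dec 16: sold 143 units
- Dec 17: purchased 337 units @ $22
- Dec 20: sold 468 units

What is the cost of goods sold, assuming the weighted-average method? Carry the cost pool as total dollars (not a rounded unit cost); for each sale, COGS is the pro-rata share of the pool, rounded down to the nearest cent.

After Dec 7: 344 on hand, pool $5,848.00 (≈ $17.0000 each)
After Dec 13: 460 on hand, pool $8,052.00 (≈ $17.5043 each)
Dec 16, sell 143: 143/460 × $8,052.00 → $2,503.12
After Dec 17: 654 on hand, pool $12,962.88 (≈ $19.8209 each)
Dec 20, sell 468: 468/654 × $12,962.88 → $9,276.18
Total COGS = $2,503.12 + $9,276.18 = $11,779.30
Ending inventory (cost pool remaining) = $3,686.70

COGS = $11,779.30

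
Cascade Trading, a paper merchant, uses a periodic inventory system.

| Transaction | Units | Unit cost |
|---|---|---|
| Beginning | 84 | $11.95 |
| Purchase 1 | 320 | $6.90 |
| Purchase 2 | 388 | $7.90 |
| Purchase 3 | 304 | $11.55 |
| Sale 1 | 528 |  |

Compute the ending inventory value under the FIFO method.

Sale 1 (528) [FIFO — oldest first]: 84 @ $11.95 + 320 @ $6.90 + 124 @ $7.90 = $4,191.40
Ending inventory: 264 @ $7.90 + 304 @ $11.55 = $5,596.80
Check: goods available $9,788.20 = COGS $4,191.40 + ending $5,596.80

Ending inventory = $5,596.80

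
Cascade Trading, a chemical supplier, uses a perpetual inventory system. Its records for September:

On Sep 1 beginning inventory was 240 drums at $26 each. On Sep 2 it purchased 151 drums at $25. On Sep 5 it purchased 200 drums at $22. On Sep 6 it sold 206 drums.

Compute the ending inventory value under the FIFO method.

Ending inventory = $9,059

Sep 6, 206 sold [FIFO — oldest first]: 206 @ $26 = $5,356
Ending inventory: 34 @ $26 + 151 @ $25 + 200 @ $22 = $9,059
Check: goods available $14,415 = COGS $5,356 + ending $9,059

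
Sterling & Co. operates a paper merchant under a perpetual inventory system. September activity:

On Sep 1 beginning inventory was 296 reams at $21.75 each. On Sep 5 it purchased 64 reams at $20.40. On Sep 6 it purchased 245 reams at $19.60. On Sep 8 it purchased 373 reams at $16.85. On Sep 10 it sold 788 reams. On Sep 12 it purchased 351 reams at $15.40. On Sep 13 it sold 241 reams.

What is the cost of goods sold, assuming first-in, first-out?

COGS = $19,616.05

Sep 10, 788 sold [FIFO — oldest first]: 296 @ $21.75 + 64 @ $20.40 + 245 @ $19.60 + 183 @ $16.85 = $15,629.15
Sep 13, 241 sold [FIFO — oldest first]: 190 @ $16.85 + 51 @ $15.40 = $3,986.90
Total COGS = $15,629.15 + $3,986.90 = $19,616.05
Ending inventory: 300 @ $15.40 = $4,620.00
Check: goods available $24,236.05 = COGS $19,616.05 + ending $4,620.00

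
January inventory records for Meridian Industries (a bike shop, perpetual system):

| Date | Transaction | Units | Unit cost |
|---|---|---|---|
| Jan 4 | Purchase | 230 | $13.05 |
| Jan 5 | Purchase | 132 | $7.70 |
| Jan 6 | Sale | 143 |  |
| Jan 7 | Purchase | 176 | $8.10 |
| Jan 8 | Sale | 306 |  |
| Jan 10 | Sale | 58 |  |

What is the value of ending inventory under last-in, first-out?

Jan 6, 143 sold [LIFO — newest first]: 132 @ $7.70 + 11 @ $13.05 = $1,159.95
Jan 8, 306 sold [LIFO — newest first]: 176 @ $8.10 + 130 @ $13.05 = $3,122.10
Jan 10, 58 sold [LIFO — newest first]: 58 @ $13.05 = $756.90
Total COGS = $1,159.95 + $3,122.10 + $756.90 = $5,038.95
Ending inventory: 31 @ $13.05 = $404.55

Ending inventory = $404.55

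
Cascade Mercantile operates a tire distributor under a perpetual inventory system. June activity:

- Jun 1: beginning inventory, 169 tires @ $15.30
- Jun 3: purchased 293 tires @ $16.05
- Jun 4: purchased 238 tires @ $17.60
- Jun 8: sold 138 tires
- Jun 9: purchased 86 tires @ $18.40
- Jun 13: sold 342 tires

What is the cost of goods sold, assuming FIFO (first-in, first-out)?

Jun 8, 138 sold [FIFO — oldest first]: 138 @ $15.30 = $2,111.40
Jun 13, 342 sold [FIFO — oldest first]: 31 @ $15.30 + 293 @ $16.05 + 18 @ $17.60 = $5,493.75
Total COGS = $2,111.40 + $5,493.75 = $7,605.15
Ending inventory: 220 @ $17.60 + 86 @ $18.40 = $5,454.40
Check: goods available $13,059.55 = COGS $7,605.15 + ending $5,454.40

COGS = $7,605.15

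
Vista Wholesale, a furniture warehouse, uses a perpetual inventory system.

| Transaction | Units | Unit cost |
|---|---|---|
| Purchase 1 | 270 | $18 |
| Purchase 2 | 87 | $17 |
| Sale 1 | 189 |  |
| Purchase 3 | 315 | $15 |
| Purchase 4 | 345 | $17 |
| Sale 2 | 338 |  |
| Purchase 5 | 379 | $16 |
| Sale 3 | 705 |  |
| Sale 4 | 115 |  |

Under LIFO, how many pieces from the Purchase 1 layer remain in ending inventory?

49

Sale 1 (189) [LIFO — newest first]: 87 @ $17 + 102 @ $18 = $3,315
Sale 2 (338) [LIFO — newest first]: 338 @ $17 = $5,746
Sale 3 (705) [LIFO — newest first]: 379 @ $16 + 7 @ $17 + 315 @ $15 + 4 @ $18 = $10,980
Sale 4 (115) [LIFO — newest first]: 115 @ $18 = $2,070
Total COGS = $3,315 + $5,746 + $10,980 + $2,070 = $22,111
Ending inventory: 49 @ $18 = $882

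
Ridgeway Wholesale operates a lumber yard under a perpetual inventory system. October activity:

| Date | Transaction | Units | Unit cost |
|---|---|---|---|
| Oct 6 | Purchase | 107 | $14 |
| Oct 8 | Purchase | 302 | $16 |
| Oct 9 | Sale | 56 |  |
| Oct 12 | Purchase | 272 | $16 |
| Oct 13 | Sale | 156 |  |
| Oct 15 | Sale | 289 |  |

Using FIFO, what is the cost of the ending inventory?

Oct 9, 56 sold [FIFO — oldest first]: 56 @ $14 = $784
Oct 13, 156 sold [FIFO — oldest first]: 51 @ $14 + 105 @ $16 = $2,394
Oct 15, 289 sold [FIFO — oldest first]: 197 @ $16 + 92 @ $16 = $4,624
Total COGS = $784 + $2,394 + $4,624 = $7,802
Ending inventory: 180 @ $16 = $2,880
Check: goods available $10,682 = COGS $7,802 + ending $2,880

Ending inventory = $2,880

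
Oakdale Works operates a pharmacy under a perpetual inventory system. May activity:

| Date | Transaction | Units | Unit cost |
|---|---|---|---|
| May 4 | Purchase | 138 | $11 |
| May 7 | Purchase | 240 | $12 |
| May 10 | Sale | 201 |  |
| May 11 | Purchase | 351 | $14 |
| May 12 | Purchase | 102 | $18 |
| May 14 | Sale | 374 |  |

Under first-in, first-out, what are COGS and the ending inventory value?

COGS = $7,156; ending inventory = $3,992

May 10, 201 sold [FIFO — oldest first]: 138 @ $11 + 63 @ $12 = $2,274
May 14, 374 sold [FIFO — oldest first]: 177 @ $12 + 197 @ $14 = $4,882
Total COGS = $2,274 + $4,882 = $7,156
Ending inventory: 154 @ $14 + 102 @ $18 = $3,992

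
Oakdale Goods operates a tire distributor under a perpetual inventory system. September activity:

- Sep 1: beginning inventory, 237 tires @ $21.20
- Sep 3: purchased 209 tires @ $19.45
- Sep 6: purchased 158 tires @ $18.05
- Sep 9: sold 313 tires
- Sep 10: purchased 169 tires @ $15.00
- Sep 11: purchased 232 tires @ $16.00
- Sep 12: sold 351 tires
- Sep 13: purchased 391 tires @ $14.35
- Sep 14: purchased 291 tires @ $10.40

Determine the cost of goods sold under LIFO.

Sep 9, 313 sold [LIFO — newest first]: 158 @ $18.05 + 155 @ $19.45 = $5,866.65
Sep 12, 351 sold [LIFO — newest first]: 232 @ $16.00 + 119 @ $15.00 = $5,497.00
Total COGS = $5,866.65 + $5,497.00 = $11,363.65
Ending inventory: 237 @ $21.20 + 54 @ $19.45 + 50 @ $15.00 + 391 @ $14.35 + 291 @ $10.40 = $15,461.95

COGS = $11,363.65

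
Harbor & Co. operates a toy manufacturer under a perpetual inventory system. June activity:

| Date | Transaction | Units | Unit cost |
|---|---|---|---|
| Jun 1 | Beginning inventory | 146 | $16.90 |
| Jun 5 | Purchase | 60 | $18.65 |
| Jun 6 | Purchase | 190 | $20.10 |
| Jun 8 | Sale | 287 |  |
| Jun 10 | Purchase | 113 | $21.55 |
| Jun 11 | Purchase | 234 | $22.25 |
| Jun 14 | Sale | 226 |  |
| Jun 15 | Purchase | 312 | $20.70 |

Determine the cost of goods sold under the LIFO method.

Jun 8, 287 sold [LIFO — newest first]: 190 @ $20.10 + 60 @ $18.65 + 37 @ $16.90 = $5,563.30
Jun 14, 226 sold [LIFO — newest first]: 226 @ $22.25 = $5,028.50
Total COGS = $5,563.30 + $5,028.50 = $10,591.80
Ending inventory: 109 @ $16.90 + 113 @ $21.55 + 8 @ $22.25 + 312 @ $20.70 = $10,913.65
Check: goods available $21,505.45 = COGS $10,591.80 + ending $10,913.65

COGS = $10,591.80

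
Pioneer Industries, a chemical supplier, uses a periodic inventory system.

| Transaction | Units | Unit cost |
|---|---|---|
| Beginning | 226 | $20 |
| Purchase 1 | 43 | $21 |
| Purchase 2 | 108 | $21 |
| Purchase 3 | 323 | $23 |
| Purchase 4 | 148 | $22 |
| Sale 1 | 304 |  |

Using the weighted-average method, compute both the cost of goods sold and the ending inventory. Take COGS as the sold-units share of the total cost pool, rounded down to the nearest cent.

Sale 1, sell 304: 304/848 × $18,376.00 → $6,587.62
Ending inventory (cost pool remaining) = $11,788.38

COGS = $6,587.62; ending inventory = $11,788.38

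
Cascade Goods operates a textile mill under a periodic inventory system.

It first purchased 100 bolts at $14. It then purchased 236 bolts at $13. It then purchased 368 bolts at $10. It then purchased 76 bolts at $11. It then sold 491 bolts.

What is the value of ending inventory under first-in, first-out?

Sale 1 (491) [FIFO — oldest first]: 100 @ $14 + 236 @ $13 + 155 @ $10 = $6,018
Ending inventory: 213 @ $10 + 76 @ $11 = $2,966

Ending inventory = $2,966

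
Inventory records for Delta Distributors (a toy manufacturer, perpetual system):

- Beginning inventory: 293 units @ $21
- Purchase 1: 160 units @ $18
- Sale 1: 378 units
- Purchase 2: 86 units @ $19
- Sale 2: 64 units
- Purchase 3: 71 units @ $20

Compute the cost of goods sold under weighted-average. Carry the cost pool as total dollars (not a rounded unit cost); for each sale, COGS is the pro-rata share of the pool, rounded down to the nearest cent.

COGS = $8,781.50

After Beginning: 293 on hand, pool $6,153.00 (≈ $21.0000 each)
After Purchase 1: 453 on hand, pool $9,033.00 (≈ $19.9404 each)
Sale 1, sell 378: 378/453 × $9,033.00 → $7,537.47
After Purchase 2: 161 on hand, pool $3,129.53 (≈ $19.4381 each)
Sale 2, sell 64: 64/161 × $3,129.53 → $1,244.03
After Purchase 3: 168 on hand, pool $3,305.50 (≈ $19.6756 each)
Total COGS = $7,537.47 + $1,244.03 = $8,781.50
Ending inventory (cost pool remaining) = $3,305.50
Check: goods available $12,087.00 = COGS $8,781.50 + ending $3,305.50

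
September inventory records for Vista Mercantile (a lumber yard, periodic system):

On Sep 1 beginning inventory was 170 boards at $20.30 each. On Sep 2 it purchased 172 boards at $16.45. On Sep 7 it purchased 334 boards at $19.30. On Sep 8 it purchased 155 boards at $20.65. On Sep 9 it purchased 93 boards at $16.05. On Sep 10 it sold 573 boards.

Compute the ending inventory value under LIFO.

Ending inventory = $6,454.10

Sep 10, 573 sold [LIFO — newest first]: 93 @ $16.05 + 155 @ $20.65 + 325 @ $19.30 = $10,965.90
Ending inventory: 170 @ $20.30 + 172 @ $16.45 + 9 @ $19.30 = $6,454.10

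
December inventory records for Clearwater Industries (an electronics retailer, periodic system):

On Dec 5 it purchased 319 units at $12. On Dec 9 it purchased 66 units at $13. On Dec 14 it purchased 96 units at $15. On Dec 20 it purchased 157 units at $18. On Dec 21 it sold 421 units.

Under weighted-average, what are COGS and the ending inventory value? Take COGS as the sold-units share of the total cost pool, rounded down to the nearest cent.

Dec 21, sell 421: 421/638 × $8,952.00 → $5,907.19
Ending inventory (cost pool remaining) = $3,044.81

COGS = $5,907.19; ending inventory = $3,044.81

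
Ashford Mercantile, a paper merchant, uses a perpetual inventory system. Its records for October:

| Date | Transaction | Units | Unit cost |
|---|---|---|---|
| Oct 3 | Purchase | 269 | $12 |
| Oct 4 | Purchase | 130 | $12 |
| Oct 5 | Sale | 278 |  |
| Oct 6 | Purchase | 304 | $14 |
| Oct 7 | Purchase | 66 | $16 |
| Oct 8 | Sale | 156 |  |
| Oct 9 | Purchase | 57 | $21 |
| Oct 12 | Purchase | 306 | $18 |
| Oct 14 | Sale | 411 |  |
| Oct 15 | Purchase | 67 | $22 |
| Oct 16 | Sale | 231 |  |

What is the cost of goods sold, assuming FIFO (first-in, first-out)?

Oct 5, 278 sold [FIFO — oldest first]: 269 @ $12 + 9 @ $12 = $3,336
Oct 8, 156 sold [FIFO — oldest first]: 121 @ $12 + 35 @ $14 = $1,942
Oct 14, 411 sold [FIFO — oldest first]: 269 @ $14 + 66 @ $16 + 57 @ $21 + 19 @ $18 = $6,361
Oct 16, 231 sold [FIFO — oldest first]: 231 @ $18 = $4,158
Total COGS = $3,336 + $1,942 + $6,361 + $4,158 = $15,797
Ending inventory: 56 @ $18 + 67 @ $22 = $2,482
Check: goods available $18,279 = COGS $15,797 + ending $2,482

COGS = $15,797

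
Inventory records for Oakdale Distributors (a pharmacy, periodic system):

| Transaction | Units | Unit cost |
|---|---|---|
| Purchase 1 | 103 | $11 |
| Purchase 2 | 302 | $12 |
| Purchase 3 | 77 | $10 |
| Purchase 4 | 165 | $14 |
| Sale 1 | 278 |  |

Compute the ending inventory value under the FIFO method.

Ending inventory = $4,604

Sale 1 (278) [FIFO — oldest first]: 103 @ $11 + 175 @ $12 = $3,233
Ending inventory: 127 @ $12 + 77 @ $10 + 165 @ $14 = $4,604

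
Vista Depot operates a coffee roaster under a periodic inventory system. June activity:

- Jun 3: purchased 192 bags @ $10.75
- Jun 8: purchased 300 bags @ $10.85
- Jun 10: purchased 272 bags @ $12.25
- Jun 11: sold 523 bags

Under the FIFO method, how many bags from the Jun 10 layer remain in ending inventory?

241

Jun 11, 523 sold [FIFO — oldest first]: 192 @ $10.75 + 300 @ $10.85 + 31 @ $12.25 = $5,698.75
Ending inventory: 241 @ $12.25 = $2,952.25
Check: goods available $8,651.00 = COGS $5,698.75 + ending $2,952.25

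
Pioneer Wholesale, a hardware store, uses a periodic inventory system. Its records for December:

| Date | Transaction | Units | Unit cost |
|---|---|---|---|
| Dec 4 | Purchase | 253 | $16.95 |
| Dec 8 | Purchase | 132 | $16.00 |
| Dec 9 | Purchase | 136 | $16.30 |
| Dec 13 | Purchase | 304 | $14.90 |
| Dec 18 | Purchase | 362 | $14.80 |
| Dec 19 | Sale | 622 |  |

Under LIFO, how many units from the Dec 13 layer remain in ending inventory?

Dec 19, 622 sold [LIFO — newest first]: 362 @ $14.80 + 260 @ $14.90 = $9,231.60
Ending inventory: 253 @ $16.95 + 132 @ $16.00 + 136 @ $16.30 + 44 @ $14.90 = $9,272.75

44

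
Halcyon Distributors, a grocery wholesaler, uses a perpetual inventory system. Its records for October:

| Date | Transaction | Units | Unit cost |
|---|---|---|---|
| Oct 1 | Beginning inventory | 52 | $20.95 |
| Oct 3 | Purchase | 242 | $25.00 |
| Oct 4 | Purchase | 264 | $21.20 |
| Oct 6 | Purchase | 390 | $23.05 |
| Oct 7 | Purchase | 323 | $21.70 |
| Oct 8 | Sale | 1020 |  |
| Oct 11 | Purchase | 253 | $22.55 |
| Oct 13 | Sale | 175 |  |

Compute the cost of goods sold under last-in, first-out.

Oct 8, 1020 sold [LIFO — newest first]: 323 @ $21.70 + 390 @ $23.05 + 264 @ $21.20 + 43 @ $25.00 = $22,670.40
Oct 13, 175 sold [LIFO — newest first]: 175 @ $22.55 = $3,946.25
Total COGS = $22,670.40 + $3,946.25 = $26,616.65
Ending inventory: 52 @ $20.95 + 199 @ $25.00 + 78 @ $22.55 = $7,823.30
Check: goods available $34,439.95 = COGS $26,616.65 + ending $7,823.30

COGS = $26,616.65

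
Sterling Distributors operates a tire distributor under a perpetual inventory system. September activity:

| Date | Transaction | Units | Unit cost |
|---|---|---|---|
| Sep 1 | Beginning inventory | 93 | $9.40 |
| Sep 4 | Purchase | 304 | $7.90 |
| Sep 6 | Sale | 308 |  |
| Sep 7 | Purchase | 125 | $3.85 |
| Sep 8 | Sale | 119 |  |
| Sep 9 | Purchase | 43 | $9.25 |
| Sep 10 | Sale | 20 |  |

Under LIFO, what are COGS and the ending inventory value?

Sep 6, 308 sold [LIFO — newest first]: 304 @ $7.90 + 4 @ $9.40 = $2,439.20
Sep 8, 119 sold [LIFO — newest first]: 119 @ $3.85 = $458.15
Sep 10, 20 sold [LIFO — newest first]: 20 @ $9.25 = $185.00
Total COGS = $2,439.20 + $458.15 + $185.00 = $3,082.35
Ending inventory: 89 @ $9.40 + 6 @ $3.85 + 23 @ $9.25 = $1,072.45

COGS = $3,082.35; ending inventory = $1,072.45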